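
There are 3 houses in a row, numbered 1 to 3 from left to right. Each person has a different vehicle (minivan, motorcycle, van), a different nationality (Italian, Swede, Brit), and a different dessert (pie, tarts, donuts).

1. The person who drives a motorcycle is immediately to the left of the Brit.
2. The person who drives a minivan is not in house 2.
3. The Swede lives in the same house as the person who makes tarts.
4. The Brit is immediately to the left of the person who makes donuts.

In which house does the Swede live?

From clue 4, the Brit must be in house 2.
The person who makes donuts is in house 3 (clue 4).
By clue 1, the person who drives a motorcycle is in house 1.
From clue 3, the Swede must be in house 1.
The person who makes tarts is in house 1 (clue 3).
That leaves van as the vehicle for house 2.
House 3's vehicle must be minivan (nothing else left).
That leaves Italian as the nationality for house 3.
That leaves pie as the dessert for house 2.
So: house 1 = motorcycle/Swede/tarts, house 2 = van/Brit/pie, house 3 = minivan/Italian/donuts.

1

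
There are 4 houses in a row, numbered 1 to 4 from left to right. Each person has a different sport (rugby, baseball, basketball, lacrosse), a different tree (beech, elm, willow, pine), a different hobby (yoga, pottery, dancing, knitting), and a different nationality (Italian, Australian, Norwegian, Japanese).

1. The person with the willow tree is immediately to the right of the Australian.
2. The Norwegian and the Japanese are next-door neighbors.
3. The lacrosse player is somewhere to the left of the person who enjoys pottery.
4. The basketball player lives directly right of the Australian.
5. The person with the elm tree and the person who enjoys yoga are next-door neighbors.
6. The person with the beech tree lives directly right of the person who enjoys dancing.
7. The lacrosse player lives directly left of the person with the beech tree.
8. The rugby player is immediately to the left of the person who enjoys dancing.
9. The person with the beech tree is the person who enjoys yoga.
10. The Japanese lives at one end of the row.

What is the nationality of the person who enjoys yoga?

House 1 hobby: only knitting fits.
That leaves pine as the tree for house 1.
So house 2 gets dancing for hobby.
By clue 6, the person with the beech tree is in house 3.
By clue 7, the lacrosse player is in house 2.
From clue 8, the rugby player must be in house 1.
Clue 9 places the person who enjoys yoga in house 3.
House 4 hobby: only pottery fits.
The basketball player is in house 4 (clue 4).
Clue 4: the Australian is in house 3.
That leaves baseball as the sport for house 3.
House 2 nationality: only Norwegian fits.
Clue 1 places the person with the willow tree in house 4.
Clue 2: the Japanese is in house 1.
House 2 tree: only elm fits.
The only nationality still possible for house 4 is Italian.
So: house 1 = rugby/pine/knitting/Japanese, house 2 = lacrosse/elm/dancing/Norwegian, house 3 = baseball/beech/yoga/Australian, house 4 = basketball/willow/pottery/Italian.

Australian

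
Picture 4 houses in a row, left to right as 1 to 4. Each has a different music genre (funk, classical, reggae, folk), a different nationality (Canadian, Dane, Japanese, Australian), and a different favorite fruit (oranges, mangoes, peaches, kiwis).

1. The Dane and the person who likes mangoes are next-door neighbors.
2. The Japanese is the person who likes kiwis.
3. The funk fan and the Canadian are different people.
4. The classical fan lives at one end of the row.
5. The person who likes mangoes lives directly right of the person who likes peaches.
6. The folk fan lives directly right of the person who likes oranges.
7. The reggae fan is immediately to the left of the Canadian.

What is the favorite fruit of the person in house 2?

The classical fan is narrowed to house 1 or 4; consider each.
Placing it in house 1 leads to a contradiction, so it's in house 4.
The folk fan is narrowed to house 2 or 3; consider each.
Placing it in house 3 leads to a contradiction, so it's in house 2.
Clue 6: the person who likes oranges is in house 1.
The only nationality still possible for house 1 is Australian.
The funk fan is narrowed to house 1 or 3; consider each.
Placing it in house 3 leads to a contradiction, so it's in house 1.
That leaves reggae as the music genre for house 3.
Clue 7: the Canadian is in house 4.
House 4 favorite fruit: only mangoes fits.
From clue 1, the Dane must be in house 3.
Clue 5: the person who likes peaches is in house 3.
So house 2 gets Japanese for nationality.
House 2's favorite fruit must be kiwis (nothing else left).
So: house 1 = funk/Australian/oranges, house 2 = folk/Japanese/kiwis, house 3 = reggae/Dane/peaches, house 4 = classical/Canadian/mangoes.

kiwis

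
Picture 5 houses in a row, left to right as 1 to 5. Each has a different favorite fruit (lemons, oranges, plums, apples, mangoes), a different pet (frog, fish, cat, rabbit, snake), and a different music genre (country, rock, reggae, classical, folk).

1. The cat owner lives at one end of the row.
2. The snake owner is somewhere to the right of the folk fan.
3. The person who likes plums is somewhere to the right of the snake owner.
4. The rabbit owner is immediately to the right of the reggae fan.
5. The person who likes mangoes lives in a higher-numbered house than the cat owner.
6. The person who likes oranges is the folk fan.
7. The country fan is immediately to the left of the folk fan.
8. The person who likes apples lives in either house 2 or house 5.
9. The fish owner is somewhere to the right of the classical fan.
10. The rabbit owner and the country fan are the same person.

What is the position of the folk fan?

3

From clue 5, the cat owner must be in house 1.
House 5's music genre must be rock (nothing else left).
The country fan is in house 2 (clue 7).
From clue 7, the folk fan must be in house 3.
By clue 10, the rabbit owner is in house 2.
The only favorite fruit still possible for house 1 is lemons.
House 1's music genre must be reggae (nothing else left).
So house 4 gets classical for music genre.
By clue 2, the snake owner is in house 4.
Clue 3: the person who likes plums is in house 5.
From clue 6, the person who likes oranges must be in house 3.
The fish owner is in house 5 (clue 9).
So house 2 gets apples for favorite fruit.
House 4 favorite fruit: only mangoes fits.
House 3's pet must be frog (nothing else left).
So: house 1 = lemons/cat/reggae, house 2 = apples/rabbit/country, house 3 = oranges/frog/folk, house 4 = mangoes/snake/classical, house 5 = plums/fish/rock.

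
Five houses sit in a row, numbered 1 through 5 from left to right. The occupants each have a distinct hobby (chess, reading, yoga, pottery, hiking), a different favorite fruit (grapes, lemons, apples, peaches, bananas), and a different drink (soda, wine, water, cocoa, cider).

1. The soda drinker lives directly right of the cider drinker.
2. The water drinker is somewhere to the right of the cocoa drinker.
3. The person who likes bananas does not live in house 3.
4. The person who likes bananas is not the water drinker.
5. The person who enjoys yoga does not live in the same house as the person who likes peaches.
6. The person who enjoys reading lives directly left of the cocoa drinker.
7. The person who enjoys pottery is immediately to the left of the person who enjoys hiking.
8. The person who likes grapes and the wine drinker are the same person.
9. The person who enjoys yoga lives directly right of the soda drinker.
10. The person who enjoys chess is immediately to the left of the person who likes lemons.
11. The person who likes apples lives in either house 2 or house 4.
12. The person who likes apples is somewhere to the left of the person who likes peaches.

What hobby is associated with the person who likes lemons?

yoga

The person who likes apples is narrowed to house 2 or 4; consider each.
Placing it in house 4 leads to a contradiction, so it's in house 2.
The person who enjoys chess is narrowed to house 2 or 3 or 4; consider each.
Placing it in house 2 and house 3 leads to a contradiction, so it's in house 4.
From clue 10, the person who likes lemons must be in house 5.
That leaves yoga as the hobby for house 5.
So house 5 gets water for drink.
The soda drinker is in house 4 (clue 9).
So house 2 gets cocoa for drink.
By clue 1, the cider drinker is in house 3.
By clue 6, the person who enjoys reading is in house 1.
House 2's hobby must be pottery (nothing else left).
The only hobby still possible for house 3 is hiking.
House 1's drink must be wine (nothing else left).
The person who likes grapes is in house 1 (clue 8).
That leaves peaches as the favorite fruit for house 3.
That leaves bananas as the favorite fruit for house 4.
So: house 1 = reading/grapes/wine, house 2 = pottery/apples/cocoa, house 3 = hiking/peaches/cider, house 4 = chess/bananas/soda, house 5 = yoga/lemons/water.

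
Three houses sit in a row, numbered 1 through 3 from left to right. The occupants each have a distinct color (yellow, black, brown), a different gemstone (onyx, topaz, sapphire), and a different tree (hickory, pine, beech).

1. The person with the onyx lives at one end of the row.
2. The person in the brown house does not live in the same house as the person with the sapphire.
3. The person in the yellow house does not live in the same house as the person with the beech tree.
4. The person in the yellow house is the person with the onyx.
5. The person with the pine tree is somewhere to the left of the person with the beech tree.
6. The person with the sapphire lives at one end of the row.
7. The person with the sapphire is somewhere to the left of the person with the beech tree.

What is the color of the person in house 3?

By clue 7, the person with the sapphire is in house 1.
House 2 gemstone: only topaz fits.
The only gemstone still possible for house 3 is onyx.
The person in the yellow house is in house 3 (clue 4).
So house 1 gets black for color.
The only color still possible for house 2 is brown.
Clue 3 places the person with the beech tree in house 2.
Clue 5: the person with the pine tree is in house 1.
The only tree still possible for house 3 is hickory.
So: house 1 = black/sapphire/pine, house 2 = brown/topaz/beech, house 3 = yellow/onyx/hickory.

yellow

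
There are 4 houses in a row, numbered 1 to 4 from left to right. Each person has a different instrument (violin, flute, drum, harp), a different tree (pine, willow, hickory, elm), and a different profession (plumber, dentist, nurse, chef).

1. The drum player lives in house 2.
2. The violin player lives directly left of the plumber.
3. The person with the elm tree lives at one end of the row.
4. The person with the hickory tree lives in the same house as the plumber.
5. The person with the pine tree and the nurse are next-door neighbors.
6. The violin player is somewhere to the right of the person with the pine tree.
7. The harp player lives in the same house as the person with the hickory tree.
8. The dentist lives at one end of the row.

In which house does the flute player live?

The drum player is in house 2 (clue 1).
The only instrument still possible for house 1 is flute.
So house 4 gets harp for instrument.
Clue 2 places the plumber in house 4.
From clue 4, the person with the hickory tree must be in house 4.
House 3's instrument must be violin (nothing else left).
House 1 tree: only elm fits.
So house 3 gets willow for tree.
The only profession still possible for house 1 is dentist.
The nurse is in house 3 (clue 5).
House 2 tree: only pine fits.
That leaves chef as the profession for house 2.
So: house 1 = flute/elm/dentist, house 2 = drum/pine/chef, house 3 = violin/willow/nurse, house 4 = harp/hickory/plumber.

1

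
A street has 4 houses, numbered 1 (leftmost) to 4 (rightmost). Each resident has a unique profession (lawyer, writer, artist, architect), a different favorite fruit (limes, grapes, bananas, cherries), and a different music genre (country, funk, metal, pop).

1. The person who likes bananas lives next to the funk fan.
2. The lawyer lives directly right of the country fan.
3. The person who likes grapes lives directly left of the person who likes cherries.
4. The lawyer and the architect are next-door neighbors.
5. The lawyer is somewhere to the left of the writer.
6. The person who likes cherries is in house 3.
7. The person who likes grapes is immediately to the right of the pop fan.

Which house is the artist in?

1

Clue 6: the person who likes cherries is in house 3.
Clue 7 places the pop fan in house 1.
That leaves grapes as the favorite fruit for house 2.
So house 4 gets metal for music genre.
Clue 2 places the lawyer in house 3.
The writer is in house 4 (clue 5).
The only profession still possible for house 1 is artist.
So house 2 gets architect for profession.
The only music genre still possible for house 2 is country.
House 3's music genre must be funk (nothing else left).
By clue 1, the person who likes bananas is in house 4.
The only favorite fruit still possible for house 1 is limes.
So: house 1 = artist/limes/pop, house 2 = architect/grapes/country, house 3 = lawyer/cherries/funk, house 4 = writer/bananas/metal.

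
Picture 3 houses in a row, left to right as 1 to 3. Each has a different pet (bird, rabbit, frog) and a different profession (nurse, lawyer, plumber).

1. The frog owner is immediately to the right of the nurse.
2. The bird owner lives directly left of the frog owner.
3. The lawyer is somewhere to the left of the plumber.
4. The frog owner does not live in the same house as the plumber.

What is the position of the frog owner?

2

That leaves plumber as the profession for house 3.
Clue 4 places the frog owner in house 2.
The only pet still possible for house 3 is rabbit.
Clue 1 places the nurse in house 1.
The only pet still possible for house 1 is bird.
That leaves lawyer as the profession for house 2.
So: house 1 = bird/nurse, house 2 = frog/lawyer, house 3 = rabbit/plumber.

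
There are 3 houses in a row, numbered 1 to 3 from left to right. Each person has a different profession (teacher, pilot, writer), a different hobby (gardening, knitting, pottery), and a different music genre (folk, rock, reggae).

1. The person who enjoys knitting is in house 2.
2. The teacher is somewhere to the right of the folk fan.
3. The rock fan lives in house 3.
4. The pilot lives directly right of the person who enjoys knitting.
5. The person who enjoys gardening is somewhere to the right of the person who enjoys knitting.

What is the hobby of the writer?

pottery

Clue 1 places the person who enjoys knitting in house 2.
By clue 3, the rock fan is in house 3.
Clue 4: the pilot is in house 3.
From clue 5, the person who enjoys gardening must be in house 3.
The only profession still possible for house 1 is writer.
The only profession still possible for house 2 is teacher.
House 1 hobby: only pottery fits.
Clue 2 places the folk fan in house 1.
House 2's music genre must be reggae (nothing else left).
So: house 1 = writer/pottery/folk, house 2 = teacher/knitting/reggae, house 3 = pilot/gardening/rock.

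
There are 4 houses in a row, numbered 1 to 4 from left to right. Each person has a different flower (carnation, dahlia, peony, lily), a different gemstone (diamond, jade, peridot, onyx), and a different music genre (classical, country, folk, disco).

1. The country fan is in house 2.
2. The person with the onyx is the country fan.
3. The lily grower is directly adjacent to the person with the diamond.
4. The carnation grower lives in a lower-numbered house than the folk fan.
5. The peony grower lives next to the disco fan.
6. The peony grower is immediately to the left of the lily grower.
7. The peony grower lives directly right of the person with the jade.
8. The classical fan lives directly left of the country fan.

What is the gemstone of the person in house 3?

peridot

Clue 1: the country fan is in house 2.
The person with the onyx is in house 2 (clue 2).
Clue 8 places the classical fan in house 1.
Clue 7: the peony grower is in house 2.
House 1 gemstone: only jade fits.
Clue 5 places the disco fan in house 3.
Clue 6: the lily grower is in house 3.
The only flower still possible for house 4 is dahlia.
House 4 music genre: only folk fits.
Clue 3 places the person with the diamond in house 4.
House 1's flower must be carnation (nothing else left).
That leaves peridot as the gemstone for house 3.
So: house 1 = carnation/jade/classical, house 2 = peony/onyx/country, house 3 = lily/peridot/disco, house 4 = dahlia/diamond/folk.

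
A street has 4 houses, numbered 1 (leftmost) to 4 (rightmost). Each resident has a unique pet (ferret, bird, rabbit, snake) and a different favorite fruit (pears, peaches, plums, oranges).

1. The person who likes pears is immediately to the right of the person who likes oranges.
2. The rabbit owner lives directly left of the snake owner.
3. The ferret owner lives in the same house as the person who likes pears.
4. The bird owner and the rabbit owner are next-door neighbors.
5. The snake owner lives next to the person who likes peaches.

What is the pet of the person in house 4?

The ferret owner is narrowed to house 2 or 3 or 4; consider each.
Placing it in house 2 and house 3 leads to a contradiction, so it's in house 4.
From clue 3, the person who likes pears must be in house 4.
By clue 1, the person who likes oranges is in house 3.
The rabbit owner is narrowed to house 1 or 2; consider each.
Placing it in house 1 leads to a contradiction, so it's in house 2.
From clue 2, the snake owner must be in house 3.
By clue 5, the person who likes peaches is in house 2.
So house 1 gets bird for pet.
House 1's favorite fruit must be plums (nothing else left).
So: house 1 = bird/plums, house 2 = rabbit/peaches, house 3 = snake/oranges, house 4 = ferret/pears.

ferret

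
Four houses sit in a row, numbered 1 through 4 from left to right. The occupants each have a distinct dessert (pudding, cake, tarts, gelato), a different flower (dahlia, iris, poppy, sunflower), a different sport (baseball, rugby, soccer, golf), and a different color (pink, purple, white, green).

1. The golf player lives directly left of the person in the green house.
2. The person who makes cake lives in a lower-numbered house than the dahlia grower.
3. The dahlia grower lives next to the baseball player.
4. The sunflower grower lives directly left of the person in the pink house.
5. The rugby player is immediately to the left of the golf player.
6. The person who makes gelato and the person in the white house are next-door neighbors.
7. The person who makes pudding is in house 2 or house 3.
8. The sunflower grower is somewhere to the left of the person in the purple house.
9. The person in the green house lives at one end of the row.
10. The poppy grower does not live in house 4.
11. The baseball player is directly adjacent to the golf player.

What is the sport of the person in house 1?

Clue 9: the person in the green house is in house 4.
So house 1 gets white for color.
The golf player is in house 3 (clue 1).
By clue 5, the rugby player is in house 2.
By clue 6, the person who makes gelato is in house 2.
That leaves tarts as the dessert for house 4.
The only sport still possible for house 1 is soccer.
House 4 sport: only baseball fits.
From clue 3, the dahlia grower must be in house 3.
House 1 dessert: only cake fits.
That leaves pudding as the dessert for house 3.
So house 4 gets iris for flower.
The poppy grower is narrowed to house 1 or 2; consider each.
Placing it in house 1 leads to a contradiction, so it's in house 2.
The only flower still possible for house 1 is sunflower.
By clue 4, the person in the pink house is in house 2.
So house 3 gets purple for color.
So: house 1 = cake/sunflower/soccer/white, house 2 = gelato/poppy/rugby/pink, house 3 = pudding/dahlia/golf/purple, house 4 = tarts/iris/baseball/green.

soccer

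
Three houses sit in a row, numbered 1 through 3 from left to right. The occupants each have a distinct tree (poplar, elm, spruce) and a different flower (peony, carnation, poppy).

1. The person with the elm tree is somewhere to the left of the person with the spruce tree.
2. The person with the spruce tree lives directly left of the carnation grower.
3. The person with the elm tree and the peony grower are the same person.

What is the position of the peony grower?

From clue 2, the person with the spruce tree must be in house 2.
The carnation grower is in house 3 (clue 2).
So house 3 gets poplar for tree.
The peony grower is in house 1 (clue 3).
House 1's tree must be elm (nothing else left).
So house 2 gets poppy for flower.
So: house 1 = elm/peony, house 2 = spruce/poppy, house 3 = poplar/carnation.

1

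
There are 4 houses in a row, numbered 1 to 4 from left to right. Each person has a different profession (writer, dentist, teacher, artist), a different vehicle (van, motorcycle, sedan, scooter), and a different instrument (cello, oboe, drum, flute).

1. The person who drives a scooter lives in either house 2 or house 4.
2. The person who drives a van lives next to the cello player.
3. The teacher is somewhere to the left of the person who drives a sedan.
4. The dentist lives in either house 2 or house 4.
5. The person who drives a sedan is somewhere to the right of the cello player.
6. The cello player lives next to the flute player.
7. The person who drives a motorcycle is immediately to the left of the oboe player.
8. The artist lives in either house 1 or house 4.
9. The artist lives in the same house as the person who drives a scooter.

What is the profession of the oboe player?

Clue 9 places the artist in house 4.
Clue 9: the person who drives a scooter is in house 4.
That leaves teacher as the profession for house 1.
House 2's profession must be dentist (nothing else left).
So house 3 gets writer for profession.
The person who drives a sedan is narrowed to house 2 or 3; consider each.
Placing it in house 2 leads to a contradiction, so it's in house 3.
That leaves drum as the instrument for house 4.
The person who drives a motorcycle is narrowed to house 1 or 2; consider each.
Placing it in house 1 leads to a contradiction, so it's in house 2.
Clue 7 places the oboe player in house 3.
So house 1 gets van for vehicle.
The cello player is in house 2 (clue 2).
Clue 6 places the flute player in house 1.
So: house 1 = teacher/van/flute, house 2 = dentist/motorcycle/cello, house 3 = writer/sedan/oboe, house 4 = artist/scooter/drum.

writer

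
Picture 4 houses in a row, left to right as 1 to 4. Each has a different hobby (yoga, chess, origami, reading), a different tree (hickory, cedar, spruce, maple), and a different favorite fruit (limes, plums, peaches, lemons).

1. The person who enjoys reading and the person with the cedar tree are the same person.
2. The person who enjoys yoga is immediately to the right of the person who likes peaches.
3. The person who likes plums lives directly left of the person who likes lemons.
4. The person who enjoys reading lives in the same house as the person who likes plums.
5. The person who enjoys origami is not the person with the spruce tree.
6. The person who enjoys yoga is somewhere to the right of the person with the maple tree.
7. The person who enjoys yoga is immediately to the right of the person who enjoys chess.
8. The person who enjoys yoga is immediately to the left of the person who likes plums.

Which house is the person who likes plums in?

Clue 8: the person who enjoys yoga is in house 2.
Clue 8 places the person who likes plums in house 3.
The only hobby still possible for house 4 is origami.
From clue 2, the person who likes peaches must be in house 1.
Clue 3: the person who likes lemons is in house 4.
The person who enjoys reading is in house 3 (clue 4).
From clue 6, the person with the maple tree must be in house 1.
From clue 7, the person who enjoys chess must be in house 1.
House 4's tree must be hickory (nothing else left).
The only favorite fruit still possible for house 2 is limes.
House 2 tree: only spruce fits.
House 3's tree must be cedar (nothing else left).
So: house 1 = chess/maple/peaches, house 2 = yoga/spruce/limes, house 3 = reading/cedar/plums, house 4 = origami/hickory/lemons.

3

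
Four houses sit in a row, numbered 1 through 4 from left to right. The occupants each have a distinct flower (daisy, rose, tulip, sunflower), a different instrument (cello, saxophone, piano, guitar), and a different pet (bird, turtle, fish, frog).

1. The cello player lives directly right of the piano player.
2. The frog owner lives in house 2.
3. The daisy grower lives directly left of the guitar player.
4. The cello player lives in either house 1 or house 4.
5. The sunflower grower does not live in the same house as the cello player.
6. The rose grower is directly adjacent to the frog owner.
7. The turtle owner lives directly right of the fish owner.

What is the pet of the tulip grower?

turtle

By clue 2, the frog owner is in house 2.
From clue 4, the cello player must be in house 4.
The only flower still possible for house 4 is tulip.
From clue 1, the piano player must be in house 3.
By clue 7, the turtle owner is in house 4.
Clue 7 places the fish owner in house 3.
House 1 instrument: only saxophone fits.
House 2 instrument: only guitar fits.
So house 1 gets bird for pet.
The daisy grower is in house 1 (clue 3).
That leaves sunflower as the flower for house 2.
House 3's flower must be rose (nothing else left).
So: house 1 = daisy/saxophone/bird, house 2 = sunflower/guitar/frog, house 3 = rose/piano/fish, house 4 = tulip/cello/turtle.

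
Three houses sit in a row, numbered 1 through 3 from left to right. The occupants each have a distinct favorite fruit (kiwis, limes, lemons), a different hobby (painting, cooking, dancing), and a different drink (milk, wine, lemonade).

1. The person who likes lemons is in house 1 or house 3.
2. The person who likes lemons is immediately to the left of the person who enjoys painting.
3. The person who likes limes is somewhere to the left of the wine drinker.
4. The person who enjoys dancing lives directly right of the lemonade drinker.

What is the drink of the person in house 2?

lemonade

Clue 2 places the person who likes lemons in house 1.
Clue 2: the person who enjoys painting is in house 2.
The only favorite fruit still possible for house 3 is kiwis.
House 1's hobby must be cooking (nothing else left).
House 3 hobby: only dancing fits.
By clue 3, the wine drinker is in house 3.
The lemonade drinker is in house 2 (clue 4).
House 2's favorite fruit must be limes (nothing else left).
House 1's drink must be milk (nothing else left).
So: house 1 = lemons/cooking/milk, house 2 = limes/painting/lemonade, house 3 = kiwis/dancing/wine.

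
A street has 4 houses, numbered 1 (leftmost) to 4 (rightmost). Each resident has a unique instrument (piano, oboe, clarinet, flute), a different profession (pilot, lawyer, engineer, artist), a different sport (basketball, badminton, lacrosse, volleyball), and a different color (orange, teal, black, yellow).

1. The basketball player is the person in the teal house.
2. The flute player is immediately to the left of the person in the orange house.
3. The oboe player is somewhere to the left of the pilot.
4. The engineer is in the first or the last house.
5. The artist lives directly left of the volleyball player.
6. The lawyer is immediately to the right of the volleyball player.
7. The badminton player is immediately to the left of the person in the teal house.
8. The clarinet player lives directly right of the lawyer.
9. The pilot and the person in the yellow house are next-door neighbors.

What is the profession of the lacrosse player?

artist

Clue 8 places the clarinet player in house 4.
Clue 8: the lawyer is in house 3.
By clue 6, the volleyball player is in house 2.
From clue 5, the artist must be in house 1.
Clue 7 places the badminton player in house 3.
Clue 7: the person in the teal house is in house 4.
That leaves pilot as the profession for house 2.
The only profession still possible for house 4 is engineer.
House 1's sport must be lacrosse (nothing else left).
So house 4 gets basketball for sport.
Clue 3 places the oboe player in house 1.
The only instrument still possible for house 2 is flute.
That leaves piano as the instrument for house 3.
From clue 2, the person in the orange house must be in house 3.
House 1's color must be yellow (nothing else left).
That leaves black as the color for house 2.
So: house 1 = oboe/artist/lacrosse/yellow, house 2 = flute/pilot/volleyball/black, house 3 = piano/lawyer/badminton/orange, house 4 = clarinet/engineer/basketball/teal.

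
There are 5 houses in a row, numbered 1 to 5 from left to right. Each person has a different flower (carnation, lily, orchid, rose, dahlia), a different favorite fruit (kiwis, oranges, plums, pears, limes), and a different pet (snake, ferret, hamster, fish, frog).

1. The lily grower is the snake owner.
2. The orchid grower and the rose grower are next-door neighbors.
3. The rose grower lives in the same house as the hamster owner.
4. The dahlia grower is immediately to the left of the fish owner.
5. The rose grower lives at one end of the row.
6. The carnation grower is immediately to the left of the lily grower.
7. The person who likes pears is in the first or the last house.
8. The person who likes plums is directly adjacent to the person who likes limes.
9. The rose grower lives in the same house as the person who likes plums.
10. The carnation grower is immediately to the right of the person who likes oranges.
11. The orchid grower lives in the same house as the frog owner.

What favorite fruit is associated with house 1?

The orchid grower is narrowed to house 2 or 4; consider each.
Placing it in house 4 leads to a contradiction, so it's in house 2.
The rose grower is in house 1 (clue 2).
The hamster owner is in house 1 (clue 3).
The person who likes plums is in house 1 (clue 9).
By clue 11, the frog owner is in house 2.
The only flower still possible for house 5 is lily.
House 5's favorite fruit must be pears (nothing else left).
From clue 1, the snake owner must be in house 5.
The carnation grower is in house 4 (clue 6).
Clue 8 places the person who likes limes in house 2.
Clue 10: the person who likes oranges is in house 3.
House 3 flower: only dahlia fits.
House 4's favorite fruit must be kiwis (nothing else left).
House 3 pet: only ferret fits.
House 4's pet must be fish (nothing else left).
So: house 1 = rose/plums/hamster, house 2 = orchid/limes/frog, house 3 = dahlia/oranges/ferret, house 4 = carnation/kiwis/fish, house 5 = lily/pears/snake.

plums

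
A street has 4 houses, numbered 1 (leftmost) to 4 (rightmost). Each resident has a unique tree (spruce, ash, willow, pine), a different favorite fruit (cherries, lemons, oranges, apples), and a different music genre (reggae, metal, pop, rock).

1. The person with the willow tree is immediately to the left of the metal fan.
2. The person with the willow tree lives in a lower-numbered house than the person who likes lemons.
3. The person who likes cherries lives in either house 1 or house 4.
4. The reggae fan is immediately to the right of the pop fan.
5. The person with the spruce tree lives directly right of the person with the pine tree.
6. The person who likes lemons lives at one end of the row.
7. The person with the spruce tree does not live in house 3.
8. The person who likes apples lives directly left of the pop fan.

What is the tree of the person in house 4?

The person who likes lemons is in house 4 (clue 6).
House 3's favorite fruit must be oranges (nothing else left).
So house 1 gets rock for music genre.
That leaves cherries as the favorite fruit for house 1.
That leaves apples as the favorite fruit for house 2.
From clue 8, the pop fan must be in house 3.
So house 2 gets metal for music genre.
House 4 music genre: only reggae fits.
Clue 1 places the person with the willow tree in house 1.
The only tree still possible for house 3 is pine.
From clue 5, the person with the spruce tree must be in house 4.
That leaves ash as the tree for house 2.
So: house 1 = willow/cherries/rock, house 2 = ash/apples/metal, house 3 = pine/oranges/pop, house 4 = spruce/lemons/reggae.

spruce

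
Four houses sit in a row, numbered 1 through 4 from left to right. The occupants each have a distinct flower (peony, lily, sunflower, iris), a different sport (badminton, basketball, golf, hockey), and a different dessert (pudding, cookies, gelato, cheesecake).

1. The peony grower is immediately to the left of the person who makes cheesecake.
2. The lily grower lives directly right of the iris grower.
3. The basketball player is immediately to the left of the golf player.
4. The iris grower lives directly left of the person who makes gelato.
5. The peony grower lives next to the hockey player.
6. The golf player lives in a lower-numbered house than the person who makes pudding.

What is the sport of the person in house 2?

House 1 dessert: only cookies fits.
The basketball player is narrowed to house 1 or 2; consider each.
Placing it in house 2 leads to a contradiction, so it's in house 1.
The golf player is in house 2 (clue 3).
That leaves gelato as the dessert for house 2.
By clue 4, the iris grower is in house 1.
Clue 2: the lily grower is in house 2.
House 4 flower: only sunflower fits.
Clue 1: the person who makes cheesecake is in house 4.
The hockey player is in house 4 (clue 5).
House 3's flower must be peony (nothing else left).
So house 3 gets badminton for sport.
House 3's dessert must be pudding (nothing else left).
So: house 1 = iris/basketball/cookies, house 2 = lily/golf/gelato, house 3 = peony/badminton/pudding, house 4 = sunflower/hockey/cheesecake.

golf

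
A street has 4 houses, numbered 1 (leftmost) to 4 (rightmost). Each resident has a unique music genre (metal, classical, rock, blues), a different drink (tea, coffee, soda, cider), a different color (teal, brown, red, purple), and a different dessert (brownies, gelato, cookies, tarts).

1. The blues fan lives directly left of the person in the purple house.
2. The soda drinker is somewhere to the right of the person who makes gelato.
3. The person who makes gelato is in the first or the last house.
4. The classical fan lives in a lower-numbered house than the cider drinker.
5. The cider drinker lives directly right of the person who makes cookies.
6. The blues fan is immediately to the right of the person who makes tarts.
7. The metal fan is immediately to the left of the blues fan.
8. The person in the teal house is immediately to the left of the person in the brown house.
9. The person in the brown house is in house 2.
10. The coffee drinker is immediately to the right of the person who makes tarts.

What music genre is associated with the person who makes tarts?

metal

Clue 3 places the person who makes gelato in house 1.
From clue 9, the person in the brown house must be in house 2.
House 4 music genre: only rock fits.
So house 1 gets tea for drink.
The only dessert still possible for house 2 is tarts.
House 4 dessert: only brownies fits.
From clue 5, the cider drinker must be in house 4.
The blues fan is in house 3 (clue 6).
From clue 7, the metal fan must be in house 2.
Clue 8 places the person in the teal house in house 1.
The coffee drinker is in house 3 (clue 10).
That leaves classical as the music genre for house 1.
The only drink still possible for house 2 is soda.
The only dessert still possible for house 3 is cookies.
Clue 1 places the person in the purple house in house 4.
So house 3 gets red for color.
So: house 1 = classical/tea/teal/gelato, house 2 = metal/soda/brown/tarts, house 3 = blues/coffee/red/cookies, house 4 = rock/cider/purple/brownies.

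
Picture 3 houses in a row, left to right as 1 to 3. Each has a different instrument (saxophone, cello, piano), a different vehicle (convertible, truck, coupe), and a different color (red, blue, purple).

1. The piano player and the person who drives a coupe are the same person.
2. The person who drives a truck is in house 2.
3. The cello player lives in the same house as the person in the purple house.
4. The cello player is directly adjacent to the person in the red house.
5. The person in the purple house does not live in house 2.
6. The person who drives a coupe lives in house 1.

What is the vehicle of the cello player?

convertible

Clue 2 places the person who drives a truck in house 2.
By clue 6, the person who drives a coupe is in house 1.
So house 3 gets convertible for vehicle.
The piano player is in house 1 (clue 1).
From clue 4, the person in the red house must be in house 2.
The only instrument still possible for house 2 is saxophone.
House 3's instrument must be cello (nothing else left).
From clue 3, the person in the purple house must be in house 3.
The only color still possible for house 1 is blue.
So: house 1 = piano/coupe/blue, house 2 = saxophone/truck/red, house 3 = cello/convertible/purple.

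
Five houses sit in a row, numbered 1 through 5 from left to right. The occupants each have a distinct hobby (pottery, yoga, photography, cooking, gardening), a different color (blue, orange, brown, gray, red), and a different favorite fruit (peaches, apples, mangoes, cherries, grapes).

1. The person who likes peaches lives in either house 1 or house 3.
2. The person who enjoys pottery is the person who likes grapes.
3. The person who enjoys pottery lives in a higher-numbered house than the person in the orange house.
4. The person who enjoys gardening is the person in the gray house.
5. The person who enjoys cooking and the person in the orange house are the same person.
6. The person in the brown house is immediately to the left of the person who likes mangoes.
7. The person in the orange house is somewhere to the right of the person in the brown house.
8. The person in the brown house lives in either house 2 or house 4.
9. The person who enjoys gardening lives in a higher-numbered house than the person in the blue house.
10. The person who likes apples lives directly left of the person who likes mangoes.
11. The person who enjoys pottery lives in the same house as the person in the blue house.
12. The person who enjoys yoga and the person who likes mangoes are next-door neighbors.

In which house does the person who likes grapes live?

4

From clue 8, the person in the brown house must be in house 2.
Clue 3: the person who enjoys pottery is in house 4.
Clue 3 places the person in the orange house in house 3.
Clue 5: the person who enjoys cooking is in house 3.
From clue 6, the person who likes mangoes must be in house 3.
Clue 10 places the person who likes apples in house 2.
The person in the blue house is in house 4 (clue 11).
House 1 hobby: only photography fits.
That leaves yoga as the hobby for house 2.
House 5's hobby must be gardening (nothing else left).
So house 1 gets red for color.
That leaves gray as the color for house 5.
The only favorite fruit still possible for house 4 is grapes.
So house 5 gets cherries for favorite fruit.
The only favorite fruit still possible for house 1 is peaches.
So: house 1 = photography/red/peaches, house 2 = yoga/brown/apples, house 3 = cooking/orange/mangoes, house 4 = pottery/blue/grapes, house 5 = gardening/gray/cherries.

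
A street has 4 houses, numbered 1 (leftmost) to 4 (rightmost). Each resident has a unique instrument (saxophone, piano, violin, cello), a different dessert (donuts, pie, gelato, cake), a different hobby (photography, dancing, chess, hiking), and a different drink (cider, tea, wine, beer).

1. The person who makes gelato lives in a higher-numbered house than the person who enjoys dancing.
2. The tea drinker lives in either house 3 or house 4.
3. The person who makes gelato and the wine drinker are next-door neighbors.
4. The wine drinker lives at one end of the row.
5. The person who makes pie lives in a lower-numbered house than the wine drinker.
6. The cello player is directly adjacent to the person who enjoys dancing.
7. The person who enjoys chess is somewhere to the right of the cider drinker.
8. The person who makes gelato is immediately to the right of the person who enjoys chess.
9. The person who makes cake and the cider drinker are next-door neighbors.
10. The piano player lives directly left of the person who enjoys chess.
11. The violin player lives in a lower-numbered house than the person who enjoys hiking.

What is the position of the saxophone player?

By clue 5, the wine drinker is in house 4.
From clue 3, the person who makes gelato must be in house 3.
Clue 8: the person who enjoys chess is in house 2.
Clue 10 places the piano player in house 1.
So house 4 gets donuts for dessert.
House 3's drink must be tea (nothing else left).
From clue 1, the person who enjoys dancing must be in house 1.
Clue 6: the cello player is in house 2.
By clue 7, the cider drinker is in house 1.
By clue 9, the person who makes cake is in house 2.
The only instrument still possible for house 4 is saxophone.
That leaves pie as the dessert for house 1.
House 2's drink must be beer (nothing else left).
Clue 11 places the person who enjoys hiking in house 4.
House 3 instrument: only violin fits.
The only hobby still possible for house 3 is photography.
So: house 1 = piano/pie/dancing/cider, house 2 = cello/cake/chess/beer, house 3 = violin/gelato/photography/tea, house 4 = saxophone/donuts/hiking/wine.

4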